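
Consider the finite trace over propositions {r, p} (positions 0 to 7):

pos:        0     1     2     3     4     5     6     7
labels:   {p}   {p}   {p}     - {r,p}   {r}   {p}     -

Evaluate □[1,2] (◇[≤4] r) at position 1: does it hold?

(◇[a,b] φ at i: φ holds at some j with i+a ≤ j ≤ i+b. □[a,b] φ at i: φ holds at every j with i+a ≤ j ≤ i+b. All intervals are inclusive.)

Holds

Check ◇[≤4] r at every j in [2,3]:
  j=2: holds (witness at 4)
  j=3: holds (witness at 4)
All positions satisfy it → formula holds.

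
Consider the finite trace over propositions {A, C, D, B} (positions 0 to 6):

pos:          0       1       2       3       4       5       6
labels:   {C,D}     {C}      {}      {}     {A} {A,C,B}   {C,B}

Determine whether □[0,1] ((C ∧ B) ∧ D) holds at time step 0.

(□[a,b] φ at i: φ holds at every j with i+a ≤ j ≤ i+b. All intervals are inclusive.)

Check ((C ∧ B) ∧ D) at every j in [0,1]:
  j=0: false
  j=1: false
Fails at j=0 → formula fails.

Does not hold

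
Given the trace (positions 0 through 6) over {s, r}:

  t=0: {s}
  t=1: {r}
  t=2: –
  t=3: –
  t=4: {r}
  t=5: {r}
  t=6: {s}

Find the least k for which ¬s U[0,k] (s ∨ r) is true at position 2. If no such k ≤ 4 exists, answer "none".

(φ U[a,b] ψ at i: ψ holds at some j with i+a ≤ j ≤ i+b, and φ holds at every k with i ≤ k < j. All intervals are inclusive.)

2

Need earliest j ≥ 2 with (s ∨ r), and ¬s at every k in [2,j-1].
  j=2: rhs fails.
  j=3: rhs fails.
  j=4: rhs holds; lhs holds on [2,3]. k = 2.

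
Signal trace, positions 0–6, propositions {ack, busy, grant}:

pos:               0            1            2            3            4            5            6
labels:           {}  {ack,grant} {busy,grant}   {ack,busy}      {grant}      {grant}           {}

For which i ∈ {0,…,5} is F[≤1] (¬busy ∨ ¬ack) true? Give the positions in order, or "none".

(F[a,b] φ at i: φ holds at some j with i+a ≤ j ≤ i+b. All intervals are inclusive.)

0, 1, 2, 3, 4, 5

Evaluate at each i in [0,5]:
  i=0: ✓ (witness j=0)
  i=1: ✓ (witness j=1)
  i=2: ✓ (witness j=2)
  i=3: ✓ (witness j=4)
  i=4: ✓ (witness j=4)
  i=5: ✓ (witness j=5)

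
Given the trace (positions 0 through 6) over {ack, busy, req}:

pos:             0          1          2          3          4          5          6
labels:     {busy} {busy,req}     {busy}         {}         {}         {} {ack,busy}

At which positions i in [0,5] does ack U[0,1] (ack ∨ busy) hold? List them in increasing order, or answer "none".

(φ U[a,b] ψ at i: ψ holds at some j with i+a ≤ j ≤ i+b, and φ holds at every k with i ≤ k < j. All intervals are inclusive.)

Evaluate at each i in [0,5]:
  i=0: ✓ (rhs at j=0)
  i=1: ✓ (rhs at j=1)
  i=2: ✓ (rhs at j=2)
  i=3: ✗ (no rhs in [3,4])
  i=4: ✗ (no rhs in [4,5])
  i=5: ✗ (lhs fails at k=5 before rhs at j=6)

0, 1, 2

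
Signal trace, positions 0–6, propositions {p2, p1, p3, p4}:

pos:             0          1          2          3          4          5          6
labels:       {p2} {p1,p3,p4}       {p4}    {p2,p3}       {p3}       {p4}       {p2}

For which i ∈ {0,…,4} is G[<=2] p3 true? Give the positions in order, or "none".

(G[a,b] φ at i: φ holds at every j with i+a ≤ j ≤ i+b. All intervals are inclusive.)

none

Evaluate at each i in [0,4]:
  i=0: ✗ (fails at j=0)
  i=1: ✗ (fails at j=2)
  i=2: ✗ (fails at j=2)
  i=3: ✗ (fails at j=5)
  i=4: ✗ (fails at j=5)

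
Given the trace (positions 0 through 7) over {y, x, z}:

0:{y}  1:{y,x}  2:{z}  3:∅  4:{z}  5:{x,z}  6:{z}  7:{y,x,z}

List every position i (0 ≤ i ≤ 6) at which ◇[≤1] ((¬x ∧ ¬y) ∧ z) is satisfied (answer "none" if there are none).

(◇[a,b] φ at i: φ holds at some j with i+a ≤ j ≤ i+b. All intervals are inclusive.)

Evaluate at each i in [0,6]:
  i=0: ✗ (none in [0,1])
  i=1: ✓ (witness j=2)
  i=2: ✓ (witness j=2)
  i=3: ✓ (witness j=4)
  i=4: ✓ (witness j=4)
  i=5: ✓ (witness j=6)
  i=6: ✓ (witness j=6)

1, 2, 3, 4, 5, 6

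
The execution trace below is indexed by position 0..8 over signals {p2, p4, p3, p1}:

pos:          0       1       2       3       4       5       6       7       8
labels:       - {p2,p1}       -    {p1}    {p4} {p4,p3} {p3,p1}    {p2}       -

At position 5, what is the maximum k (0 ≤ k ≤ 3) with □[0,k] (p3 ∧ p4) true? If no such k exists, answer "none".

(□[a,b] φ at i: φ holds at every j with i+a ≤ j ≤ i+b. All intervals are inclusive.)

0

(p3 ∧ p4) must hold from j=5 onward; find where it first fails.
  j=5: holds
  j=6: fails
Holds on [5,5], so largest k = 0.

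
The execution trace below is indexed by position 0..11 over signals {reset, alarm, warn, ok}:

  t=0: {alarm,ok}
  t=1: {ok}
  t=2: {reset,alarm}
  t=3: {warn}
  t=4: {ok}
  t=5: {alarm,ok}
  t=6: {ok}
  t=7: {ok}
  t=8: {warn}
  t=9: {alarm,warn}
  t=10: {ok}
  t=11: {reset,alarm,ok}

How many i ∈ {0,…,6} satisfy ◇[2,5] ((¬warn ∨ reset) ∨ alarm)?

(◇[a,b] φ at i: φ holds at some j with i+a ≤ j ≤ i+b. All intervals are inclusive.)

7

Evaluate at each i in [0,6]:
  i=0: ✓ (witness j=2)
  i=1: ✓ (witness j=4)
  i=2: ✓ (witness j=4)
  i=3: ✓ (witness j=5)
  i=4: ✓ (witness j=6)
  i=5: ✓ (witness j=7)
  i=6: ✓ (witness j=9)
Positions where it holds: {0, 1, 2, 3, 4, 5, 6} → 7.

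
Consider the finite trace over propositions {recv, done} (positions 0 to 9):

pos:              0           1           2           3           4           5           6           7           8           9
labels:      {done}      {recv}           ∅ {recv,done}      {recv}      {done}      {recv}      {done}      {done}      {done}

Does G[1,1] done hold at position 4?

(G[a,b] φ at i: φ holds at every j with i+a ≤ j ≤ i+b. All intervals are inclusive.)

Yes

Check done at every j in [5,5]:
  j=5: true
All positions satisfy it → formula holds.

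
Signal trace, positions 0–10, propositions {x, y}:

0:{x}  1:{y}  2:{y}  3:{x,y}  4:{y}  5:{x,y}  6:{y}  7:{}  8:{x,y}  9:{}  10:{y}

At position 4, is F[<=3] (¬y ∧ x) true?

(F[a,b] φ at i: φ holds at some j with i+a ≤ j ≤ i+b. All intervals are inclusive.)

Check (¬y ∧ x) at each j in [4,7]:
  j=4: false
  j=5: false
  j=6: false
  j=7: false
No position in the window satisfies it → formula fails.

False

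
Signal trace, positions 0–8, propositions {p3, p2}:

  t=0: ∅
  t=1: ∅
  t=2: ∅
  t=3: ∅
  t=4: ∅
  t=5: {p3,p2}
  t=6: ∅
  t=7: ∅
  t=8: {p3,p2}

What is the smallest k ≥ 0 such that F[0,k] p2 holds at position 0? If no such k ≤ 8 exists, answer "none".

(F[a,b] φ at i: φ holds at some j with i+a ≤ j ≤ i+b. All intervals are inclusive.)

5

Scan j = 0,1,… for p2:
  j=0: fails
  j=1: fails
  j=2: fails
  j=3: fails
  j=4: fails
  j=5: holds
First hit at j=5, so smallest k = 5-0 = 5.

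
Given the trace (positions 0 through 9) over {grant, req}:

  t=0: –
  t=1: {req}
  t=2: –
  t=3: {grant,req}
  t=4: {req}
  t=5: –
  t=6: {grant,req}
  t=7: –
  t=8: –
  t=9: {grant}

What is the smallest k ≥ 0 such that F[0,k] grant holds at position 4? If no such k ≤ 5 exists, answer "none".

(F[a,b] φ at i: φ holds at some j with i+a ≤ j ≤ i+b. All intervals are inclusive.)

2

Scan j = 4,5,… for grant:
  j=4: fails
  j=5: fails
  j=6: holds
First hit at j=6, so smallest k = 6-4 = 2.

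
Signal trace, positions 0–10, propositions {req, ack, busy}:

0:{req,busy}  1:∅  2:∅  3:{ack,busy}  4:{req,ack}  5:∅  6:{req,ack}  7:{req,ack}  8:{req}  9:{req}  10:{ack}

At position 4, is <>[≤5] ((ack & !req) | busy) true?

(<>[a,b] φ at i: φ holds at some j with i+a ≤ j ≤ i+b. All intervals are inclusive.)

False

Check ((ack & !req) | busy) at each j in [4,9]:
  j=4: false
  j=5: false
  j=6: false
  j=7: false
  j=8: false
  j=9: false
No position in the window satisfies it → formula fails.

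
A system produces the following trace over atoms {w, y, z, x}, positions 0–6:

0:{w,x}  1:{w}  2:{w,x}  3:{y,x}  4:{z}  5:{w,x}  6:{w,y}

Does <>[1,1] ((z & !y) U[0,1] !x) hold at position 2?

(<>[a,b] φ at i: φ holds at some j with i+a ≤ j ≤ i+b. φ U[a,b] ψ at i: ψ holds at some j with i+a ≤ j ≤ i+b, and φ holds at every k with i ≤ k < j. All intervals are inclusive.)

Does not hold

Check ((z & !y) U[0,1] !x) at each j in [3,3]:
  j=3: fails
No position in the window satisfies it → formula fails.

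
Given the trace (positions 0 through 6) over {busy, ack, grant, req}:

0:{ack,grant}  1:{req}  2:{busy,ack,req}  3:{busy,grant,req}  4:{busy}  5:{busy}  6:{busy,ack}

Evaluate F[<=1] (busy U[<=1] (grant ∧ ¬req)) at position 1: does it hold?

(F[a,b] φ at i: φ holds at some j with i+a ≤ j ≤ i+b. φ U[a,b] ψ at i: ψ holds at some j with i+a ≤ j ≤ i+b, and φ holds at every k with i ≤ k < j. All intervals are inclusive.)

No

Check (busy U[<=1] (grant ∧ ¬req)) at each j in [1,2]:
  j=1: fails
  j=2: fails
No position in the window satisfies it → formula fails.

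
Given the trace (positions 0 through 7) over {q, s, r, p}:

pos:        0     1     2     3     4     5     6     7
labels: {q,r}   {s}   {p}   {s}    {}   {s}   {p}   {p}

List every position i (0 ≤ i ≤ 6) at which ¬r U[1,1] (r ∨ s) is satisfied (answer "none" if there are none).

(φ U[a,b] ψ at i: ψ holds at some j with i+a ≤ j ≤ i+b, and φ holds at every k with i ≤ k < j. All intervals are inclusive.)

2, 4

Evaluate at each i in [0,6]:
  i=0: ✗ (lhs fails at k=0 before rhs at j=1)
  i=1: ✗ (no rhs in [2,2])
  i=2: ✓ (rhs at j=3; lhs holds on [2,2])
  i=3: ✗ (no rhs in [4,4])
  i=4: ✓ (rhs at j=5; lhs holds on [4,4])
  i=5: ✗ (no rhs in [6,6])
  i=6: ✗ (no rhs in [7,7])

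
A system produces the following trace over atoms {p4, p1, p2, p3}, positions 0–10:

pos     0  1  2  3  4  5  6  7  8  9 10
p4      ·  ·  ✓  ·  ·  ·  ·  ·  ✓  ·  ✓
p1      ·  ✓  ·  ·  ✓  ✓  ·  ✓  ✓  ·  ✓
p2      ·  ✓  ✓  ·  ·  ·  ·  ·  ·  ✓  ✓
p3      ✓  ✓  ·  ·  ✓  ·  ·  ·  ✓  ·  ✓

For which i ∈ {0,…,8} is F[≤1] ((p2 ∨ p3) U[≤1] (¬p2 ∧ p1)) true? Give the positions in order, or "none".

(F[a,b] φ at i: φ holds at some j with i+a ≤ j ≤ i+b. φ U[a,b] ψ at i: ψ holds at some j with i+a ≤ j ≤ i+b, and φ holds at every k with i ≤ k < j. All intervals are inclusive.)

3, 4, 5, 6, 7, 8

Evaluate at each i in [0,8]:
  i=0: ✗ (none in [0,1])
  i=1: ✗ (none in [1,2])
  i=2: ✗ (none in [2,3])
  i=3: ✓ (witness j=4)
  i=4: ✓ (witness j=4)
  i=5: ✓ (witness j=5)
  i=6: ✓ (witness j=7)
  i=7: ✓ (witness j=7)
  i=8: ✓ (witness j=8)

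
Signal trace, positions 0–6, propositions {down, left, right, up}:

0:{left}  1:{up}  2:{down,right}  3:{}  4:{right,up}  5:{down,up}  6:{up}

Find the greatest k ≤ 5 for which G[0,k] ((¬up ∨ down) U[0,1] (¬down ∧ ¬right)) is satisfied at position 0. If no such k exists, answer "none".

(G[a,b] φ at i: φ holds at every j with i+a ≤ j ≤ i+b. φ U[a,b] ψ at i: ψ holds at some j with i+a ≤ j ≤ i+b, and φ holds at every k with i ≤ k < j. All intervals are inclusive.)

3

((¬up ∨ down) U[0,1] (¬down ∧ ¬right)) must hold from j=0 onward; find where it first fails.
  j=0: holds
  j=1: holds
  j=2: holds
  j=3: holds
  j=4: fails
Holds on [0,3], so largest k = 3.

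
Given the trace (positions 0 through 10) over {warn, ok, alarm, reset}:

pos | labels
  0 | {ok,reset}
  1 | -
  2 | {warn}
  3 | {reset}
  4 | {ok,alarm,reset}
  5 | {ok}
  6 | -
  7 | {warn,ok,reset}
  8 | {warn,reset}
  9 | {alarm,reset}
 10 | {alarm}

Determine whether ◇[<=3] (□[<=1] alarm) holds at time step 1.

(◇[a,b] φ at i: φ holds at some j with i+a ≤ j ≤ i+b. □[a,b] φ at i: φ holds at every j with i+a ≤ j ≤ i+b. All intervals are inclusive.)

No

Check □[<=1] alarm at each j in [1,4]:
  j=1: fails at 1
  j=2: fails at 2
  j=3: fails at 3
  j=4: fails at 5
No position in the window satisfies it → formula fails.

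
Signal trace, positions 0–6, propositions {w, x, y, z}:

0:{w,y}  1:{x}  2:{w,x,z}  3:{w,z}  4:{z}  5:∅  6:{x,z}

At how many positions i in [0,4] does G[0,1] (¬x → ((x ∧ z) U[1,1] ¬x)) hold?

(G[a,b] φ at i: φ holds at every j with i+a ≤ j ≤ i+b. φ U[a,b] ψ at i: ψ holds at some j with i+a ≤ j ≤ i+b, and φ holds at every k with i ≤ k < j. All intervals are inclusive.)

Evaluate at each i in [0,4]:
  i=0: ✗ (fails at j=0)
  i=1: ✓ (all of [1,2])
  i=2: ✗ (fails at j=3)
  i=3: ✗ (fails at j=3)
  i=4: ✗ (fails at j=4)
Positions where it holds: {1} → 1.

1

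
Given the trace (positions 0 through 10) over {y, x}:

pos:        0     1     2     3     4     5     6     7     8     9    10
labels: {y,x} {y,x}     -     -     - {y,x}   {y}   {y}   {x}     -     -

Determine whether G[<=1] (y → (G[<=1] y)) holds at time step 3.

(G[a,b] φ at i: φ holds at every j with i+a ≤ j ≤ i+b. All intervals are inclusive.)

Yes

Check (y → (G[<=1] y)) at every j in [3,4]:
  j=3: antecedent false → ✓
  j=4: antecedent false → ✓
All positions satisfy it → formula holds.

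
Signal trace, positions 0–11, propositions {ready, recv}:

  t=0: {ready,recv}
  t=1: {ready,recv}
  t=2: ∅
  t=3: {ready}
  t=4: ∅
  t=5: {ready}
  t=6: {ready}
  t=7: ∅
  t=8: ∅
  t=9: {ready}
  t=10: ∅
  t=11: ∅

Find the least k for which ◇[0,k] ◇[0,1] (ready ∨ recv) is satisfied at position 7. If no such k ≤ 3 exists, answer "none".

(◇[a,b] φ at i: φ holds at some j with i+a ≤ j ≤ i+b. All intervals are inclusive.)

Scan j = 7,8,… for ◇[0,1] (ready ∨ recv):
  j=7: fails
  j=8: holds
First hit at j=8, so smallest k = 8-7 = 1.

1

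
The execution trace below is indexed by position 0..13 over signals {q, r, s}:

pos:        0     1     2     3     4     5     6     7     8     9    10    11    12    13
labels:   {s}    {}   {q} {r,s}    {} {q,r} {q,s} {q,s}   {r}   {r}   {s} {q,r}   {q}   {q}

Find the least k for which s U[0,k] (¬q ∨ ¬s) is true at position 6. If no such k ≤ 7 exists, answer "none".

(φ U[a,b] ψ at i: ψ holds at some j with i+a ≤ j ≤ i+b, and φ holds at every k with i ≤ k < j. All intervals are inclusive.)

Need earliest j ≥ 6 with (¬q ∨ ¬s), and s at every k in [6,j-1].
  j=6: rhs fails.
  j=7: rhs fails.
  j=8: rhs holds; lhs holds on [6,7]. k = 2.

2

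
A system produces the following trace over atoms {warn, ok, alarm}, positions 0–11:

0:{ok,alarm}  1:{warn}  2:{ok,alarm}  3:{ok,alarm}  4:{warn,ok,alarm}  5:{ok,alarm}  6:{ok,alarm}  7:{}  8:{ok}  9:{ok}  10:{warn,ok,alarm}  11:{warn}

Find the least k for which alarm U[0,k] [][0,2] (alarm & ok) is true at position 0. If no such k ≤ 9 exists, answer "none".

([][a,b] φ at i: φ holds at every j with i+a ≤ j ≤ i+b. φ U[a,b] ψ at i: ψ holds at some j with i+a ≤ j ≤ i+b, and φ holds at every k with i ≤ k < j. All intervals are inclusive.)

none

Need earliest j ≥ 0 with [][0,2] (alarm & ok), and alarm at every k in [0,j-1].
  j=0: rhs fails.
  j=1: rhs fails.
  j=2: rhs holds but lhs fails at k=1.
  j=3: rhs holds but lhs fails at k=1.
  j=4: rhs holds but lhs fails at k=1.
  j=5: rhs fails.
  j=6: rhs fails.
  j=7: rhs fails.
  j=8: rhs fails.
  j=9: rhs fails.
No witness within the range → none.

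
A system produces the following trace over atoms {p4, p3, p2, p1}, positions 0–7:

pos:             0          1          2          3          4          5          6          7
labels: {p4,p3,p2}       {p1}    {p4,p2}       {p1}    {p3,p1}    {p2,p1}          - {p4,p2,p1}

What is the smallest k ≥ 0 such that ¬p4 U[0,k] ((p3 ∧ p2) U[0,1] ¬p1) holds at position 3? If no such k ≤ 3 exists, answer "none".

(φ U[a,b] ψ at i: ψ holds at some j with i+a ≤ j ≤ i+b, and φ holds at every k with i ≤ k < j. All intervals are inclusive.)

Need earliest j ≥ 3 with ((p3 ∧ p2) U[0,1] ¬p1), and ¬p4 at every k in [3,j-1].
  j=3: rhs fails.
  j=4: rhs fails.
  j=5: rhs fails.
  j=6: rhs holds; lhs holds on [3,5]. k = 3.

3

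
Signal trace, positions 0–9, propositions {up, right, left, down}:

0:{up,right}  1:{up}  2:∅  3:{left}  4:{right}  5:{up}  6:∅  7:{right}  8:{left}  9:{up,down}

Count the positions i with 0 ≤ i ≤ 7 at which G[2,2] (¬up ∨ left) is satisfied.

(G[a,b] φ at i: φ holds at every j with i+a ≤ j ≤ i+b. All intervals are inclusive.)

6

Evaluate at each i in [0,7]:
  i=0: ✓ (all of [2,2])
  i=1: ✓ (all of [3,3])
  i=2: ✓ (all of [4,4])
  i=3: ✗ (fails at j=5)
  i=4: ✓ (all of [6,6])
  i=5: ✓ (all of [7,7])
  i=6: ✓ (all of [8,8])
  i=7: ✗ (fails at j=9)
Positions where it holds: {0, 1, 2, 4, 5, 6} → 6.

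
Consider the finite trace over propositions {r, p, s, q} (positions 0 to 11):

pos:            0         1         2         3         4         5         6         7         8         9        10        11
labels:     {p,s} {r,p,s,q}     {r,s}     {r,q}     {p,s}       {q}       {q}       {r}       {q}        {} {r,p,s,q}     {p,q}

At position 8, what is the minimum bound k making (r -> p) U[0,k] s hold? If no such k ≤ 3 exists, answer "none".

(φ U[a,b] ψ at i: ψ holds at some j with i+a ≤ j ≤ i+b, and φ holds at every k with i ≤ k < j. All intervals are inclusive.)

2

Need earliest j ≥ 8 with s, and (r -> p) at every k in [8,j-1].
  j=8: rhs fails.
  j=9: rhs fails.
  j=10: rhs holds; lhs holds on [8,9]. k = 2.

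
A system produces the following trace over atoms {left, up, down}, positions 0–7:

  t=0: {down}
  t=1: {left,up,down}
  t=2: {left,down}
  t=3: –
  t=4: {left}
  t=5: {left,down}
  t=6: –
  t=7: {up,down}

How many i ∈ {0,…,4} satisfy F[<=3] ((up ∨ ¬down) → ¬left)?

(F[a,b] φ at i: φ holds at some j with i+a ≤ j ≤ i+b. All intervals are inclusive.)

Evaluate at each i in [0,4]:
  i=0: ✓ (witness j=0)
  i=1: ✓ (witness j=2)
  i=2: ✓ (witness j=2)
  i=3: ✓ (witness j=3)
  i=4: ✓ (witness j=5)
Positions where it holds: {0, 1, 2, 3, 4} → 5.

5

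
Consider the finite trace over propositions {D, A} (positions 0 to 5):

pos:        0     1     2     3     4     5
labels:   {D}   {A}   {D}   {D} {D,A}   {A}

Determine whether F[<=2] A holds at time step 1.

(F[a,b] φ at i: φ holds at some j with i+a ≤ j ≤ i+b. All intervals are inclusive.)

Check A at each j in [1,3]:
  j=1: true
  j=2: false
  j=3: false
Found at j=1 → formula holds.

Holds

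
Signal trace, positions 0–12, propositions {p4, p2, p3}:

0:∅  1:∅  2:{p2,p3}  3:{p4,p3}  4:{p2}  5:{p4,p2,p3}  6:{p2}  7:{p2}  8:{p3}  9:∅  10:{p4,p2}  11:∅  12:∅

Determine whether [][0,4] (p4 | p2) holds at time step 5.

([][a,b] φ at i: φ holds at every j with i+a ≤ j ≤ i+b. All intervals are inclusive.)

Does not hold

Check (p4 | p2) at every j in [5,9]:
  j=5: true
  j=6: true
  j=7: true
  j=8: false
  j=9: false
Fails at j=8 → formula fails.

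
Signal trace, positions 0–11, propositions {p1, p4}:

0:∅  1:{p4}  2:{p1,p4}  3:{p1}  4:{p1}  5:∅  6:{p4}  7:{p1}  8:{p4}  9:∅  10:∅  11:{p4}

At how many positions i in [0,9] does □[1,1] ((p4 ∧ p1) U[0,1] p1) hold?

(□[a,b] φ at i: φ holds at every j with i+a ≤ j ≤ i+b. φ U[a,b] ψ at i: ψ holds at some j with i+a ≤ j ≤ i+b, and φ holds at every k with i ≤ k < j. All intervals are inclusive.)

Evaluate at each i in [0,9]:
  i=0: ✗ (fails at j=1)
  i=1: ✓ (all of [2,2])
  i=2: ✓ (all of [3,3])
  i=3: ✓ (all of [4,4])
  i=4: ✗ (fails at j=5)
  i=5: ✗ (fails at j=6)
  i=6: ✓ (all of [7,7])
  i=7: ✗ (fails at j=8)
  i=8: ✗ (fails at j=9)
  i=9: ✗ (fails at j=10)
Positions where it holds: {1, 2, 3, 6} → 4.

4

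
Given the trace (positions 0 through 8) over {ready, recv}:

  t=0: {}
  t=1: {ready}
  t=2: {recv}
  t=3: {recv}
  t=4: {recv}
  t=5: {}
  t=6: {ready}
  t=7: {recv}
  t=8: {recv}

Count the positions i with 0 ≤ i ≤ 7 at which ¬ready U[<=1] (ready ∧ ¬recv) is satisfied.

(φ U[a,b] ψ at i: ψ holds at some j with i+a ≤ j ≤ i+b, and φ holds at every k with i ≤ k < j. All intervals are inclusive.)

Evaluate at each i in [0,7]:
  i=0: ✓ (rhs at j=1; lhs holds on [0,0])
  i=1: ✓ (rhs at j=1)
  i=2: ✗ (no rhs in [2,3])
  i=3: ✗ (no rhs in [3,4])
  i=4: ✗ (no rhs in [4,5])
  i=5: ✓ (rhs at j=6; lhs holds on [5,5])
  i=6: ✓ (rhs at j=6)
  i=7: ✗ (no rhs in [7,8])
Positions where it holds: {0, 1, 5, 6} → 4.

4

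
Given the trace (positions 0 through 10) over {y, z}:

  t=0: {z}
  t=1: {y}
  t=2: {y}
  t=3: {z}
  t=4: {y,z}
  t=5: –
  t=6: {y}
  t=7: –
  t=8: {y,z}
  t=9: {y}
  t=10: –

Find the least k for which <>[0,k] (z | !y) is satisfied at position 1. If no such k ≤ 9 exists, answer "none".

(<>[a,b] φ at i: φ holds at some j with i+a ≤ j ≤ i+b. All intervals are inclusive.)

Scan j = 1,2,… for (z | !y):
  j=1: fails
  j=2: fails
  j=3: holds
First hit at j=3, so smallest k = 3-1 = 2.

2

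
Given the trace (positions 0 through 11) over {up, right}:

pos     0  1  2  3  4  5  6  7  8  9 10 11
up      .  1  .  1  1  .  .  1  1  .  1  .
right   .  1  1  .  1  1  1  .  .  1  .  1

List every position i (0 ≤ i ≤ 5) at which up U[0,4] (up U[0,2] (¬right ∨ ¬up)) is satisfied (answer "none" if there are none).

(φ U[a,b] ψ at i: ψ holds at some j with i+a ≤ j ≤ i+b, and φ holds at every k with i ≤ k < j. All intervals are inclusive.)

0, 1, 2, 3, 4, 5

Evaluate at each i in [0,5]:
  i=0: ✓ (rhs at j=0)
  i=1: ✓ (rhs at j=1)
  i=2: ✓ (rhs at j=2)
  i=3: ✓ (rhs at j=3)
  i=4: ✓ (rhs at j=4)
  i=5: ✓ (rhs at j=5)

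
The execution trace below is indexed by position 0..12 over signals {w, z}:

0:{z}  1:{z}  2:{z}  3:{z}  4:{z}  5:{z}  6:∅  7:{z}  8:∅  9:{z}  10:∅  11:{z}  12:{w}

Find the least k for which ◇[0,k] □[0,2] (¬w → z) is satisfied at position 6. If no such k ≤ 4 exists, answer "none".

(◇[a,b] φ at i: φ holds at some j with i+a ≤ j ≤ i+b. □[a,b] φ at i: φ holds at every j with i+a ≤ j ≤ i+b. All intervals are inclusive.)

Scan j = 6,7,… for □[0,2] (¬w → z):
  j=6: fails
  j=7: fails
  j=8: fails
  j=9: fails
  j=10: fails
No j in [6,10] satisfies it → none.

none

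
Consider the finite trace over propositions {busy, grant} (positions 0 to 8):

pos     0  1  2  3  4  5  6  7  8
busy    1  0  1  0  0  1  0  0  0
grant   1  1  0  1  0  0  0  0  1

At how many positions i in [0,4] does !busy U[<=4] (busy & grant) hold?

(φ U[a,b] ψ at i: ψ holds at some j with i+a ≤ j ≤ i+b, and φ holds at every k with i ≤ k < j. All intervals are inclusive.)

1

Evaluate at each i in [0,4]:
  i=0: ✓ (rhs at j=0)
  i=1: ✗ (no rhs in [1,5])
  i=2: ✗ (no rhs in [2,6])
  i=3: ✗ (no rhs in [3,7])
  i=4: ✗ (no rhs in [4,8])
Positions where it holds: {0} → 1.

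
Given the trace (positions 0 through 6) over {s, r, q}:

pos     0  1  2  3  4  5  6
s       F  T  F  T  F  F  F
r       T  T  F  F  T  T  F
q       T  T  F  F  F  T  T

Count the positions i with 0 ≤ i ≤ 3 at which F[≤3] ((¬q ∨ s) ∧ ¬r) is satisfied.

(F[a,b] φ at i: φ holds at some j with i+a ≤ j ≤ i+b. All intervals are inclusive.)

Evaluate at each i in [0,3]:
  i=0: ✓ (witness j=2)
  i=1: ✓ (witness j=2)
  i=2: ✓ (witness j=2)
  i=3: ✓ (witness j=3)
Positions where it holds: {0, 1, 2, 3} → 4.

4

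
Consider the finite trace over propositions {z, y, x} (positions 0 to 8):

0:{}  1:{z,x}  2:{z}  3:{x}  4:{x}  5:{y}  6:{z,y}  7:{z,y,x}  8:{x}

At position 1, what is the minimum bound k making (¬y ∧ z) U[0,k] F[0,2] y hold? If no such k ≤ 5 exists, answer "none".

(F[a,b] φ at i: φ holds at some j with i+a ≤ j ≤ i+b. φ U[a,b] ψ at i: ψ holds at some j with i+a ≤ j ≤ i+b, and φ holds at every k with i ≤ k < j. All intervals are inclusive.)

Need earliest j ≥ 1 with F[0,2] y, and (¬y ∧ z) at every k in [1,j-1].
  j=1: rhs fails.
  j=2: rhs fails.
  j=3: rhs holds; lhs holds on [1,2]. k = 2.

2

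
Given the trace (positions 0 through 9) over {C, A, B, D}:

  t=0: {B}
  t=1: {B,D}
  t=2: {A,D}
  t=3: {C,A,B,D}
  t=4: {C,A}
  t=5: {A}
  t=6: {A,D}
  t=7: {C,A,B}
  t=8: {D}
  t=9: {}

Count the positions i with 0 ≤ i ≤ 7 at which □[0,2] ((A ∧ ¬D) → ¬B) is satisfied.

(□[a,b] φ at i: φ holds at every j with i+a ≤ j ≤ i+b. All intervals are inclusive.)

Evaluate at each i in [0,7]:
  i=0: ✓ (all of [0,2])
  i=1: ✓ (all of [1,3])
  i=2: ✓ (all of [2,4])
  i=3: ✓ (all of [3,5])
  i=4: ✓ (all of [4,6])
  i=5: ✗ (fails at j=7)
  i=6: ✗ (fails at j=7)
  i=7: ✗ (fails at j=7)
Positions where it holds: {0, 1, 2, 3, 4} → 5.

5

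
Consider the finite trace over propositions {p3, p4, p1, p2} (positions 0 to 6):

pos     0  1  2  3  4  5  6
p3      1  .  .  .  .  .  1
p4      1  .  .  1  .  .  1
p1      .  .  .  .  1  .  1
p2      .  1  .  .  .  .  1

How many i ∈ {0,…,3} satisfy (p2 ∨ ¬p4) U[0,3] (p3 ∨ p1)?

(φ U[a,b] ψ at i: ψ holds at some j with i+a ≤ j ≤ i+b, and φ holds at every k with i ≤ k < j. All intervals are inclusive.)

1

Evaluate at each i in [0,3]:
  i=0: ✓ (rhs at j=0)
  i=1: ✗ (lhs fails at k=3 before rhs at j=4)
  i=2: ✗ (lhs fails at k=3 before rhs at j=4)
  i=3: ✗ (lhs fails at k=3 before rhs at j=4)
Positions where it holds: {0} → 1.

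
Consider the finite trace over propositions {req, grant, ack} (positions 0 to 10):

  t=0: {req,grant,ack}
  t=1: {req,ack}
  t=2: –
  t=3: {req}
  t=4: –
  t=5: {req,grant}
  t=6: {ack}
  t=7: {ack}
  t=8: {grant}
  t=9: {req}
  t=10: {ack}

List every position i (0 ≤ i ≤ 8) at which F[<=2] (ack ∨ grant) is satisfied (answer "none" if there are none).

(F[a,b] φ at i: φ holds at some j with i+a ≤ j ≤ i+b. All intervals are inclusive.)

0, 1, 3, 4, 5, 6, 7, 8

Evaluate at each i in [0,8]:
  i=0: ✓ (witness j=0)
  i=1: ✓ (witness j=1)
  i=2: ✗ (none in [2,4])
  i=3: ✓ (witness j=5)
  i=4: ✓ (witness j=5)
  i=5: ✓ (witness j=5)
  i=6: ✓ (witness j=6)
  i=7: ✓ (witness j=7)
  i=8: ✓ (witness j=8)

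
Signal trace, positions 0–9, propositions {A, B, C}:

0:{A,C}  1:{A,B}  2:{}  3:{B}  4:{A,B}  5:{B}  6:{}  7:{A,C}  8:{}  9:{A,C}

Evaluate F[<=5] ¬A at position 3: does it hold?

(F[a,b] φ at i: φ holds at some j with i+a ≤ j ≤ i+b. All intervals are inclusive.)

Check ¬A at each j in [3,8]:
  j=3: true
  j=4: false
  j=5: true
  j=6: true
  j=7: false
  j=8: true
Found at j=3 → formula holds.

True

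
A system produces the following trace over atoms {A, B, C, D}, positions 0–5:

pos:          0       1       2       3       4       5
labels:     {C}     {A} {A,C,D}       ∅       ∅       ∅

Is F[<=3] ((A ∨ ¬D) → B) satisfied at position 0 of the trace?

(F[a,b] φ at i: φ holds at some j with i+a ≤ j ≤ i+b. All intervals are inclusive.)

No

Check ((A ∨ ¬D) → B) at each j in [0,3]:
  j=0: false
  j=1: false
  j=2: false
  j=3: false
No position in the window satisfies it → formula fails.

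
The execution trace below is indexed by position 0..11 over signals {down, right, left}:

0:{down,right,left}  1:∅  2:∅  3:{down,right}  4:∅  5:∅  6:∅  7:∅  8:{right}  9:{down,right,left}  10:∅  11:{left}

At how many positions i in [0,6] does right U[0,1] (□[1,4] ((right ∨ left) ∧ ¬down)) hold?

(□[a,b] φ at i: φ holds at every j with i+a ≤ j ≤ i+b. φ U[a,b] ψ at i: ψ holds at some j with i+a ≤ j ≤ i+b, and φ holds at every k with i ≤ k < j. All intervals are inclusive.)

0

Evaluate at each i in [0,6]:
  i=0: ✗ (no rhs in [0,1])
  i=1: ✗ (no rhs in [1,2])
  i=2: ✗ (no rhs in [2,3])
  i=3: ✗ (no rhs in [3,4])
  i=4: ✗ (no rhs in [4,5])
  i=5: ✗ (no rhs in [5,6])
  i=6: ✗ (no rhs in [6,7])
Positions where it holds: {} → 0.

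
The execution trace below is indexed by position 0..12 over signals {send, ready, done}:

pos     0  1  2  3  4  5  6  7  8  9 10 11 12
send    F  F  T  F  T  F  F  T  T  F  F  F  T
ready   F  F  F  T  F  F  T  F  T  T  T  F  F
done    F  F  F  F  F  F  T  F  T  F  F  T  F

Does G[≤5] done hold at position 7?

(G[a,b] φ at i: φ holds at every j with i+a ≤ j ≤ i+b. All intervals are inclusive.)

No

Check done at every j in [7,12]:
  j=7: false
  j=8: true
  j=9: false
  j=10: false
  j=11: true
  j=12: false
Fails at j=7 → formula fails.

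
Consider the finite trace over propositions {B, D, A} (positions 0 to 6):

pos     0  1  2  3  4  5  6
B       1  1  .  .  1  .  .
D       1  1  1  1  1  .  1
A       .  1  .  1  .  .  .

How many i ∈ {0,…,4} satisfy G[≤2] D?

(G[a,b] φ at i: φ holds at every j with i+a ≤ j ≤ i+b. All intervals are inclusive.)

Evaluate at each i in [0,4]:
  i=0: ✓ (all of [0,2])
  i=1: ✓ (all of [1,3])
  i=2: ✓ (all of [2,4])
  i=3: ✗ (fails at j=5)
  i=4: ✗ (fails at j=5)
Positions where it holds: {0, 1, 2} → 3.

3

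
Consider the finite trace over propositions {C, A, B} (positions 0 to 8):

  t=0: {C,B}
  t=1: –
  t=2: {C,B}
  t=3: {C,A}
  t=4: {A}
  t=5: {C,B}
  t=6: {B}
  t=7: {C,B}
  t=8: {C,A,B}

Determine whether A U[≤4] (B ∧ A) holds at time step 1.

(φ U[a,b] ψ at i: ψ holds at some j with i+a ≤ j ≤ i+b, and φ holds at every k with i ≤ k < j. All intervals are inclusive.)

Need some j in [1,5] with (B ∧ A), and A at every k in [1,j-1].
  j=1: (B ∧ A) false.
  j=2: (B ∧ A) false.
  j=3: (B ∧ A) false.
  j=4: (B ∧ A) false.
  j=5: (B ∧ A) false.
No j in the window works → until fails.

False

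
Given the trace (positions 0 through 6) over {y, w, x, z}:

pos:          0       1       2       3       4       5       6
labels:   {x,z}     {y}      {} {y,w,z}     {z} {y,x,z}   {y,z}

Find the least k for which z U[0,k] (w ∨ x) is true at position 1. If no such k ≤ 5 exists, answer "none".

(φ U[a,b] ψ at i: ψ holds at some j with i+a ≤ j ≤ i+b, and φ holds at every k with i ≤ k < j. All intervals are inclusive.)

none

Need earliest j ≥ 1 with (w ∨ x), and z at every k in [1,j-1].
  j=1: rhs fails.
  j=2: rhs fails.
  j=3: rhs holds but lhs fails at k=1.
  j=4: rhs fails.
  j=5: rhs holds but lhs fails at k=1.
  j=6: rhs fails.
No witness within the range → none.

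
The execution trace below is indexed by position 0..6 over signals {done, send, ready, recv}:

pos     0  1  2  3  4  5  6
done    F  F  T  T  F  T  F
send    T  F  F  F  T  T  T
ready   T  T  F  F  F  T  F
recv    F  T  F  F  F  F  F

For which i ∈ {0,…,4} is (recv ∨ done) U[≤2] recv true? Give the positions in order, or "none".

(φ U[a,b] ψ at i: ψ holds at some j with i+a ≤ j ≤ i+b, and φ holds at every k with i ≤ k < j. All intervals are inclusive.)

1

Evaluate at each i in [0,4]:
  i=0: ✗ (lhs fails at k=0 before rhs at j=1)
  i=1: ✓ (rhs at j=1)
  i=2: ✗ (no rhs in [2,4])
  i=3: ✗ (no rhs in [3,5])
  i=4: ✗ (no rhs in [4,6])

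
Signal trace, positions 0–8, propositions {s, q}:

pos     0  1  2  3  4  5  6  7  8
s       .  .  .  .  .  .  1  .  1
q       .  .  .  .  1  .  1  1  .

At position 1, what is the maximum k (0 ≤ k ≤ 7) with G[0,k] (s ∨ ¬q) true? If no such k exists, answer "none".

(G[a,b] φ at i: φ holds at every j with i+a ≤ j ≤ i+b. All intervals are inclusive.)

2

(s ∨ ¬q) must hold from j=1 onward; find where it first fails.
  j=1: holds
  j=2: holds
  j=3: holds
  j=4: fails
Holds on [1,3], so largest k = 2.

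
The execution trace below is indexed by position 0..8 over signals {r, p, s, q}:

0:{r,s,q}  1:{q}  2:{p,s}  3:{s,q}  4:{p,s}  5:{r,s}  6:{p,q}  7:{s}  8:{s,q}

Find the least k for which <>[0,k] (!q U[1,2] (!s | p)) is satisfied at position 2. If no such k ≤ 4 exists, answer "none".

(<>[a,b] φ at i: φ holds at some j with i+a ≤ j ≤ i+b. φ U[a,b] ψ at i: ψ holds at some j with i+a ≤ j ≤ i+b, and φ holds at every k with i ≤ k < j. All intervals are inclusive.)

Scan j = 2,3,… for (!q U[1,2] (!s | p)):
  j=2: fails
  j=3: fails
  j=4: holds
First hit at j=4, so smallest k = 4-2 = 2.

2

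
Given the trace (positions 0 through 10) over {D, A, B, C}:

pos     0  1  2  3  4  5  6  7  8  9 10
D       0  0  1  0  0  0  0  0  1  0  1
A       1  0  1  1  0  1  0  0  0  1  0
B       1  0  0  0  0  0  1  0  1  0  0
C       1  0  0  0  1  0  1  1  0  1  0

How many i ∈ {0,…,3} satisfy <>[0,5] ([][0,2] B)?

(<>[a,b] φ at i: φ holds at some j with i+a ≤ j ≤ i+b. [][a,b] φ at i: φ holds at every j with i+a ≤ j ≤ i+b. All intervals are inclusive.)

0

Evaluate at each i in [0,3]:
  i=0: ✗ (none in [0,5])
  i=1: ✗ (none in [1,6])
  i=2: ✗ (none in [2,7])
  i=3: ✗ (none in [3,8])
Positions where it holds: {} → 0.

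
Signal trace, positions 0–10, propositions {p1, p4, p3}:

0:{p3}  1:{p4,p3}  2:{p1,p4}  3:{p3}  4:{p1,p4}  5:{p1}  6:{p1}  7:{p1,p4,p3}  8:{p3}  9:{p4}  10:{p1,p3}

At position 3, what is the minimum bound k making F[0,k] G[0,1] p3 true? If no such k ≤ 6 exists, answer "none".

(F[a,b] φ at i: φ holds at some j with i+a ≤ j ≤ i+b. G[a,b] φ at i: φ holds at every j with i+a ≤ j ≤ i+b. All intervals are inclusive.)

Scan j = 3,4,… for G[0,1] p3:
  j=3: fails
  j=4: fails
  j=5: fails
  j=6: fails
  j=7: holds
First hit at j=7, so smallest k = 7-3 = 4.

4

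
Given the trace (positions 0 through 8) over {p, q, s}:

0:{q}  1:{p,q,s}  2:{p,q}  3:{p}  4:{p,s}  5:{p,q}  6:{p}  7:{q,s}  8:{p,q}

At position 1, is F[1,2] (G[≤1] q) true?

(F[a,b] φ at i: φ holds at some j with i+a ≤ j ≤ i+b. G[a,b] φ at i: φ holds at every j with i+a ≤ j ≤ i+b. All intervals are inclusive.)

Does not hold

Check G[≤1] q at each j in [2,3]:
  j=2: fails at 3
  j=3: fails at 3
No position in the window satisfies it → formula fails.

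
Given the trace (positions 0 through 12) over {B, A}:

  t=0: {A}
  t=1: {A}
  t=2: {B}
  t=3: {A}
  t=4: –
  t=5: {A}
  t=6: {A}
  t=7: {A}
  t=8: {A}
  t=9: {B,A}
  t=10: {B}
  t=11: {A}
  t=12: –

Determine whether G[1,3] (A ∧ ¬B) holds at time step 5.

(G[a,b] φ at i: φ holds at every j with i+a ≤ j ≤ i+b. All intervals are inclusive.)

Check (A ∧ ¬B) at every j in [6,8]:
  j=6: true
  j=7: true
  j=8: true
All positions satisfy it → formula holds.

True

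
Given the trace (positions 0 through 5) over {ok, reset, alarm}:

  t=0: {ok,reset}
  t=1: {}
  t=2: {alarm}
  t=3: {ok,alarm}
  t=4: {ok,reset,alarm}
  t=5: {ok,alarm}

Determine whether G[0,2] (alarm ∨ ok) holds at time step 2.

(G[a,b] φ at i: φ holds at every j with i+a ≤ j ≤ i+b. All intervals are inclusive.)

True

Check (alarm ∨ ok) at every j in [2,4]:
  j=2: true
  j=3: true
  j=4: true
All positions satisfy it → formula holds.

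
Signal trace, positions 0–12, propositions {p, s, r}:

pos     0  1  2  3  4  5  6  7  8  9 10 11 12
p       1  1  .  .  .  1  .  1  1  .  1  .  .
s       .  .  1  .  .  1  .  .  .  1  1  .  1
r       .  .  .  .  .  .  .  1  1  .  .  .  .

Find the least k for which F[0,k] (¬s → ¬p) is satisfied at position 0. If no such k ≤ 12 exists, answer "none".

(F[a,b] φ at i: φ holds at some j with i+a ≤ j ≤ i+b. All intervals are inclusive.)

Scan j = 0,1,… for (¬s → ¬p):
  j=0: fails
  j=1: fails
  j=2: holds
First hit at j=2, so smallest k = 2-0 = 2.

2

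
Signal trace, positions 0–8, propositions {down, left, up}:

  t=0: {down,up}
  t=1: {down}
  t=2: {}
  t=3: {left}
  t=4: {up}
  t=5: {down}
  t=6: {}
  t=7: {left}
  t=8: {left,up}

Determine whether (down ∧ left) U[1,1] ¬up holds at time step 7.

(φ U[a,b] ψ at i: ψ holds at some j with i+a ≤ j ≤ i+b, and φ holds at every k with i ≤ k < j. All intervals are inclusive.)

Need some j in [8,8] with ¬up, and (down ∧ left) at every k in [7,j-1].
  j=8: ¬up false.
No j in the window works → until fails.

False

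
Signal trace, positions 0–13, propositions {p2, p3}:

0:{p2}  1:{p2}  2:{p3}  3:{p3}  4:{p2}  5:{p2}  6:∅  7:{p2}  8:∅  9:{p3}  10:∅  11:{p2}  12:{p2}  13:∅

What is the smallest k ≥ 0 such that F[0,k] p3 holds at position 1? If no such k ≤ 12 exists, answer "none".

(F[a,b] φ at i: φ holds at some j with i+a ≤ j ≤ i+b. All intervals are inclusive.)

Scan j = 1,2,… for p3:
  j=1: fails
  j=2: holds
First hit at j=2, so smallest k = 2-1 = 1.

1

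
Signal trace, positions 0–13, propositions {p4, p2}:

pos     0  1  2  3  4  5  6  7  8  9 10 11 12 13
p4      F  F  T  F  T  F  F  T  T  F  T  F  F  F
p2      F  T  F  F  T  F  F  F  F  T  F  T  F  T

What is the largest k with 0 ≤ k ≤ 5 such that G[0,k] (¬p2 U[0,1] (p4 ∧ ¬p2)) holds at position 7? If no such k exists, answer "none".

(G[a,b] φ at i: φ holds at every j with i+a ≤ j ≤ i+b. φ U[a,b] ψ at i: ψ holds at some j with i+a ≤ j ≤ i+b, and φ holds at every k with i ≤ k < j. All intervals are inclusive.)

1

(¬p2 U[0,1] (p4 ∧ ¬p2)) must hold from j=7 onward; find where it first fails.
  j=7: holds
  j=8: holds
  j=9: fails
Holds on [7,8], so largest k = 1.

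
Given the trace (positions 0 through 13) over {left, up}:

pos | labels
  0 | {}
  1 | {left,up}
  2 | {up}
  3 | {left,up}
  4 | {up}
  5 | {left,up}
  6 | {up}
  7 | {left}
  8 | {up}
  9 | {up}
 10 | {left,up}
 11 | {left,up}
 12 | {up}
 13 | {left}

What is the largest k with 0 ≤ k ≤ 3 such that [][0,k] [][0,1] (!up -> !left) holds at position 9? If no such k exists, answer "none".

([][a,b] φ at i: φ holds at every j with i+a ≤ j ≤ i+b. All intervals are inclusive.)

2

[][0,1] (!up -> !left) must hold from j=9 onward; find where it first fails.
  j=9: holds
  j=10: holds
  j=11: holds
  j=12: fails
Holds on [9,11], so largest k = 2.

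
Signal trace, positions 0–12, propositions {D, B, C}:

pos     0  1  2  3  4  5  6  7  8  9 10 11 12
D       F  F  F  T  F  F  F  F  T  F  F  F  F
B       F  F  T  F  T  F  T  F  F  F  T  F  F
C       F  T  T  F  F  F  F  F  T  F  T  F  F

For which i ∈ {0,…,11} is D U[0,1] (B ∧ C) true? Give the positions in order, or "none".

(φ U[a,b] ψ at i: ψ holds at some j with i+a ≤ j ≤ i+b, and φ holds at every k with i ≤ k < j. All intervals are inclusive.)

Evaluate at each i in [0,11]:
  i=0: ✗ (no rhs in [0,1])
  i=1: ✗ (lhs fails at k=1 before rhs at j=2)
  i=2: ✓ (rhs at j=2)
  i=3: ✗ (no rhs in [3,4])
  i=4: ✗ (no rhs in [4,5])
  i=5: ✗ (no rhs in [5,6])
  i=6: ✗ (no rhs in [6,7])
  i=7: ✗ (no rhs in [7,8])
  i=8: ✗ (no rhs in [8,9])
  i=9: ✗ (lhs fails at k=9 before rhs at j=10)
  i=10: ✓ (rhs at j=10)
  i=11: ✗ (no rhs in [11,12])

2, 10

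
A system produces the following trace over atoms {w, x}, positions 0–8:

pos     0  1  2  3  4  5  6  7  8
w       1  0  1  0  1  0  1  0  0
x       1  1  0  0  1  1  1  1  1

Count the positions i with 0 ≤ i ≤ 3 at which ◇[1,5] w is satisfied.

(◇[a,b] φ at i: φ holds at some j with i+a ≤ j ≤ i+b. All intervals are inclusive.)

Evaluate at each i in [0,3]:
  i=0: ✓ (witness j=2)
  i=1: ✓ (witness j=2)
  i=2: ✓ (witness j=4)
  i=3: ✓ (witness j=4)
Positions where it holds: {0, 1, 2, 3} → 4.

4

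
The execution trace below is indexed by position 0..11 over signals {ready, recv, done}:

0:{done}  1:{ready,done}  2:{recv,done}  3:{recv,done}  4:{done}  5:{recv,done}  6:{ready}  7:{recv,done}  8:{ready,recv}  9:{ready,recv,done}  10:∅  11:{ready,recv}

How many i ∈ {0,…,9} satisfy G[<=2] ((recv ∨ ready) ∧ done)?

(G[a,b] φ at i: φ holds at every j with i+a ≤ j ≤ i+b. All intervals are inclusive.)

Evaluate at each i in [0,9]:
  i=0: ✗ (fails at j=0)
  i=1: ✓ (all of [1,3])
  i=2: ✗ (fails at j=4)
  i=3: ✗ (fails at j=4)
  i=4: ✗ (fails at j=4)
  i=5: ✗ (fails at j=6)
  i=6: ✗ (fails at j=6)
  i=7: ✗ (fails at j=8)
  i=8: ✗ (fails at j=8)
  i=9: ✗ (fails at j=10)
Positions where it holds: {1} → 1.

1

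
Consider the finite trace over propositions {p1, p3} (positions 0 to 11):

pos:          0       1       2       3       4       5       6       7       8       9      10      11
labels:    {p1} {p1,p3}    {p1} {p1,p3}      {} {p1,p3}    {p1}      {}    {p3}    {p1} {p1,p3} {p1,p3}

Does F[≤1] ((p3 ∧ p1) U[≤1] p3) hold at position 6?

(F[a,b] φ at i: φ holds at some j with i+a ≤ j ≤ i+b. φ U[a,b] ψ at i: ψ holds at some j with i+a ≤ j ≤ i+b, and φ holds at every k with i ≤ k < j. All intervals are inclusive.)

No

Check ((p3 ∧ p1) U[≤1] p3) at each j in [6,7]:
  j=6: fails
  j=7: fails
No position in the window satisfies it → formula fails.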